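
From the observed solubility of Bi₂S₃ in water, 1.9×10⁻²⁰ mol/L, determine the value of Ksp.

Ksp = 2.7×10⁻⁹⁷

Bi₂S₃(s) ⇌ 2 Bi³⁺(aq) + 3 S²⁻(aq)
Call the molar solubility s, so that [Bi³⁺] = 2s and [S²⁻] = 3s.
Ksp = [Bi³⁺]^2[S²⁻]^3 = (2s)^2 · (3s)^3 = 108s^5
Ksp = 108 × (1.9×10⁻²⁰)^5 = 2.7×10⁻⁹⁷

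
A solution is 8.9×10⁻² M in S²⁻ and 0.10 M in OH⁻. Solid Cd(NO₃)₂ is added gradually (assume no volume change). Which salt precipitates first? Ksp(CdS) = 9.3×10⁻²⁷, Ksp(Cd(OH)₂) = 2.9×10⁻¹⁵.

The threshold for precipitation is Q = Ksp.
For CdS: [Cd²⁺] = (Ksp/[S²⁻]) = 1.0×10⁻²⁵ M
For Cd(OH)₂: [Cd²⁺] = (Ksp/[OH⁻]^2) = 2.9×10⁻¹³ M
CdS requires the lower [Cd²⁺], so it precipitates first.

CdS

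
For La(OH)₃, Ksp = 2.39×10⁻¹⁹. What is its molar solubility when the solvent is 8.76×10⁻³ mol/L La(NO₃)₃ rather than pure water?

1.00×10⁻⁶ M

La(OH)₃(s) ⇌ La³⁺(aq) + 3 OH⁻(aq)
Let s be the solubility of La(OH)₃ here. The common ion gives [La³⁺] ≈ 8.76×10⁻³ mol/L, and [OH⁻] = 3s.
Ksp = [La³⁺][OH⁻]^3 = (8.76×10⁻³)(3s)^3
(3s)^3 = 2.39×10⁻¹⁹ / (8.76×10⁻³) = 2.73×10⁻¹⁷
s = 1.00×10⁻⁶ mol/L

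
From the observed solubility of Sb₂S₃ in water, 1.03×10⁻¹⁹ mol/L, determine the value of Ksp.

Ksp = 1.25×10⁻⁹³

Sb₂S₃(s) ⇌ 2 Sb³⁺(aq) + 3 S²⁻(aq)
Call the molar solubility s, so that [Sb³⁺] = 2s and [S²⁻] = 3s.
Ksp = [Sb³⁺]^2[S²⁻]^3 = (2s)^2 · (3s)^3 = 108s^5
Ksp = 108 × (1.03×10⁻¹⁹)^5 = 1.25×10⁻⁹³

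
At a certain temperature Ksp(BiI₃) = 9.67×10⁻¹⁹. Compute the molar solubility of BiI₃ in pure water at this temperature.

BiI₃(s) ⇌ Bi³⁺(aq) + 3 I⁻(aq)
With molar solubility s: [Bi³⁺] = s, [I⁻] = 3s.
Ksp = [Bi³⁺][I⁻]^3 = s · (3s)^3 = 27s^4
27s^4 = 9.67×10⁻¹⁹  ⇒  s^4 = 3.58×10⁻²⁰
s = (3.58×10⁻²⁰)^(1/4) = 1.38×10⁻⁵ M

1.38×10⁻⁵ M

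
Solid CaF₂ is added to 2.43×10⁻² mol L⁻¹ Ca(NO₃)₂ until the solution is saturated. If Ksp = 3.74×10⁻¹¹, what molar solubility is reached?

CaF₂(s) ⇌ Ca²⁺(aq) + 2 F⁻(aq)
With Ca²⁺ already at 2.43×10⁻² mol L⁻¹ and s small, take [Ca²⁺] ≈ 2.43×10⁻² mol L⁻¹ and [F⁻] = 2s.
Ksp = [Ca²⁺][F⁻]^2 = (2.43×10⁻²)(2s)^2
(2s)^2 = 3.74×10⁻¹¹ / (2.43×10⁻²) = 1.54×10⁻⁹
s = 1.96×10⁻⁵ mol L⁻¹

1.96×10⁻⁵ M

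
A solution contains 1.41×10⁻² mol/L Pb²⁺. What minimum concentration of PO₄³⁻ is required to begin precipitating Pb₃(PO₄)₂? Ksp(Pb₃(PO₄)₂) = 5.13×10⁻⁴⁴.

1.35×10⁻¹⁹ M

A salt starts to precipitate once the ion product Q reaches its Ksp.
Pb₃(PO₄)₂(s) ⇌ 3 Pb²⁺(aq) + 2 PO₄³⁻(aq)
Ksp = [Pb²⁺]^3[PO₄³⁻]^2 = [PO₄³⁻]^2(1.41×10⁻²)^3
[PO₄³⁻]^2 = 5.13×10⁻⁴⁴ / (1.41×10⁻²)^3 = 1.83×10⁻³⁸
[PO₄³⁻] = 1.35×10⁻¹⁹ mol/L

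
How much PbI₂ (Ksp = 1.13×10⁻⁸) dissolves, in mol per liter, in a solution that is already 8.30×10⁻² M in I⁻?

1.64×10⁻⁶ M

PbI₂(s) ⇌ Pb²⁺(aq) + 2 I⁻(aq)
I⁻ is already present at 8.30×10⁻² M. If s mol/L of PbI₂ dissolves, [Pb²⁺] = s while [I⁻] ≈ 8.30×10⁻² M.
Ksp = [Pb²⁺][I⁻]^2 = s(8.30×10⁻²)^2
s = 1.13×10⁻⁸ / (8.30×10⁻²)^2 = 1.64×10⁻⁶
s = 1.64×10⁻⁶ M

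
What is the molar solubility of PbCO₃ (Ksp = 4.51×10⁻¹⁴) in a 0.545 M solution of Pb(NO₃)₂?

PbCO₃(s) ⇌ Pb²⁺(aq) + CO₃²⁻(aq)
With Pb²⁺ already at 0.545 M and s small, take [Pb²⁺] ≈ 0.545 M and [CO₃²⁻] = s.
Ksp = [Pb²⁺][CO₃²⁻] = (0.545)s
s = 4.51×10⁻¹⁴ / (0.545) = 8.28×10⁻¹⁴
s = 8.28×10⁻¹⁴ M

8.28×10⁻¹⁴ M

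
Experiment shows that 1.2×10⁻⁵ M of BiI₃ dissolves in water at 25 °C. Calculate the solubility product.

BiI₃(s) ⇌ Bi³⁺(aq) + 3 I⁻(aq)
With molar solubility s: [Bi³⁺] = s, [I⁻] = 3s.
Ksp = [Bi³⁺][I⁻]^3 = s · (3s)^3 = 27s^4
Ksp = 27 × (1.2×10⁻⁵)^4 = 5.6×10⁻¹⁹

Ksp = 5.6×10⁻¹⁹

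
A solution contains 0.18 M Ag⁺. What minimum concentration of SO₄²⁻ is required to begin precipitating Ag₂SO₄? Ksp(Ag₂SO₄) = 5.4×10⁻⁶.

1.7×10⁻⁴ M

Precipitation begins when Q = Ksp.
Ag₂SO₄(s) ⇌ 2 Ag⁺(aq) + SO₄²⁻(aq)
Ksp = [Ag⁺]^2[SO₄²⁻] = [SO₄²⁻](0.18)^2
[SO₄²⁻] = 5.4×10⁻⁶ / (0.18)^2 = 1.7×10⁻⁴
[SO₄²⁻] = 1.7×10⁻⁴ M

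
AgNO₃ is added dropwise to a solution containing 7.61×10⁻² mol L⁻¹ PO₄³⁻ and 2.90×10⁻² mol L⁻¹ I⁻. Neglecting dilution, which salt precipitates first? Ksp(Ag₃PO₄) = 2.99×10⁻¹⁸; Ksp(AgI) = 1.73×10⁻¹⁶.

A salt starts to precipitate once the ion product Q reaches its Ksp.
For Ag₃PO₄: [Ag⁺] = (Ksp/[PO₄³⁻])^(1/3) = 3.40×10⁻⁶ mol L⁻¹
For AgI: [Ag⁺] = (Ksp/[I⁻]) = 5.97×10⁻¹⁵ mol L⁻¹
Since AgI needs less Ag⁺ to reach saturation, it precipitates first.

AgI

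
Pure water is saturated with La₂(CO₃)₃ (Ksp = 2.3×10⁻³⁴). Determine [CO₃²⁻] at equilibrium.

La₂(CO₃)₃(s) ⇌ 2 La³⁺(aq) + 3 CO₃²⁻(aq)
If s mol/L of La₂(CO₃)₃ dissolves, [La³⁺] = 2s and [CO₃²⁻] = 3s.
Ksp = [La³⁺]^2[CO₃²⁻]^3 = (2s)^2 · (3s)^3 = 108s^5 = 2.3×10⁻³⁴
s = 7.3×10⁻⁸ mol L⁻¹
[CO₃²⁻] = 3s = 2.2×10⁻⁷ mol L⁻¹

2.2×10⁻⁷ M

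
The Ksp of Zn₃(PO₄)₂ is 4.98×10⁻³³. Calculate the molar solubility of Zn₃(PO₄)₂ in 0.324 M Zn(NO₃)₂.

Zn₃(PO₄)₂(s) ⇌ 3 Zn²⁺(aq) + 2 PO₄³⁻(aq)
Zn²⁺ is already present at 0.324 M. If s mol/L of Zn₃(PO₄)₂ dissolves, [PO₄³⁻] = 2s while [Zn²⁺] ≈ 0.324 M.
Ksp = [Zn²⁺]^3[PO₄³⁻]^2 = (0.324)^3(2s)^2
(2s)^2 = 4.98×10⁻³³ / (0.324)^3 = 1.46×10⁻³¹
s = 1.91×10⁻¹⁶ M

1.91×10⁻¹⁶ M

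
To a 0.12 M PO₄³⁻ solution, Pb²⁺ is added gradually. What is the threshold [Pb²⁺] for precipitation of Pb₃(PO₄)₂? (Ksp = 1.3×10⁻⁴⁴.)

9.7×10⁻¹⁵ M

The threshold for precipitation is Q = Ksp.
Pb₃(PO₄)₂(s) ⇌ 3 Pb²⁺(aq) + 2 PO₄³⁻(aq)
Ksp = [Pb²⁺]^3[PO₄³⁻]^2 = [Pb²⁺]^3(0.12)^2
[Pb²⁺]^3 = 1.3×10⁻⁴⁴ / (0.12)^2 = 9.0×10⁻⁴³
[Pb²⁺] = 9.7×10⁻¹⁵ M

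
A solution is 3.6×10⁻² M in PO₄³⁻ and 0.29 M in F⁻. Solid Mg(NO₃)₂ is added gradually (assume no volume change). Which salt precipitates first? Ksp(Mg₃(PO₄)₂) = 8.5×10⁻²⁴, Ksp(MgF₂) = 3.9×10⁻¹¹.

The threshold for precipitation is Q = Ksp.
For Mg₃(PO₄)₂: [Mg²⁺] = (Ksp/[PO₄³⁻]^2)^(1/3) = 1.9×10⁻⁷ M
For MgF₂: [Mg²⁺] = (Ksp/[F⁻]^2) = 4.6×10⁻¹⁰ M
The smaller threshold [Mg²⁺] is reached first, so MgF₂ precipitates first.

MgF₂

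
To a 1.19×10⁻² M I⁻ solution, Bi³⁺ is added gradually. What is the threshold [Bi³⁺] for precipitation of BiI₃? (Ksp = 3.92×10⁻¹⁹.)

The threshold for precipitation is Q = Ksp.
BiI₃(s) ⇌ Bi³⁺(aq) + 3 I⁻(aq)
Ksp = [Bi³⁺][I⁻]^3 = [Bi³⁺](1.19×10⁻²)^3
[Bi³⁺] = 3.92×10⁻¹⁹ / (1.19×10⁻²)^3 = 2.33×10⁻¹³
[Bi³⁺] = 2.33×10⁻¹³ M

2.33×10⁻¹³ M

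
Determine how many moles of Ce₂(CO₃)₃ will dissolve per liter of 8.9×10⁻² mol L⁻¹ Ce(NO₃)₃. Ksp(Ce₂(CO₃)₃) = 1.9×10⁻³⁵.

4.5×10⁻¹² M

Ce₂(CO₃)₃(s) ⇌ 2 Ce³⁺(aq) + 3 CO₃²⁻(aq)
Let s be the solubility of Ce₂(CO₃)₃ here. The common ion gives [Ce³⁺] ≈ 8.9×10⁻² mol L⁻¹, and [CO₃²⁻] = 3s.
Ksp = [Ce³⁺]^2[CO₃²⁻]^3 = (8.9×10⁻²)^2(3s)^3
(3s)^3 = 1.9×10⁻³⁵ / (8.9×10⁻²)^2 = 2.4×10⁻³³
s = 4.5×10⁻¹² mol L⁻¹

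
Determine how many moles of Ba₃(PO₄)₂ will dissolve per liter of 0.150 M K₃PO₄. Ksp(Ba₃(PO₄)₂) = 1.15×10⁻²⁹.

2.67×10⁻¹⁰ M

Ba₃(PO₄)₂(s) ⇌ 3 Ba²⁺(aq) + 2 PO₄³⁻(aq)
Let s be the solubility of Ba₃(PO₄)₂ here. The common ion gives [PO₄³⁻] ≈ 0.150 M, and [Ba²⁺] = 3s.
Ksp = [Ba²⁺]^3[PO₄³⁻]^2 = (3s)^3(0.150)^2
(3s)^3 = 1.15×10⁻²⁹ / (0.150)^2 = 5.11×10⁻²⁸
s = 2.67×10⁻¹⁰ M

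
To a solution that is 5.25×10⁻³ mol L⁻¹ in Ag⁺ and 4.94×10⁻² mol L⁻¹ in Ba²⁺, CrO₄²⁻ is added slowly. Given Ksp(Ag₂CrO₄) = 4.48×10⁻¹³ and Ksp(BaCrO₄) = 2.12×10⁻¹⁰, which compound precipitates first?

BaCrO₄

A salt starts to precipitate once the ion product Q reaches its Ksp.
For Ag₂CrO₄: [CrO₄²⁻] = (Ksp/[Ag⁺]^2) = 1.63×10⁻⁸ mol L⁻¹
For BaCrO₄: [CrO₄²⁻] = (Ksp/[Ba²⁺]) = 4.29×10⁻⁹ mol L⁻¹
BaCrO₄ requires the lower [CrO₄²⁻], so it precipitates first.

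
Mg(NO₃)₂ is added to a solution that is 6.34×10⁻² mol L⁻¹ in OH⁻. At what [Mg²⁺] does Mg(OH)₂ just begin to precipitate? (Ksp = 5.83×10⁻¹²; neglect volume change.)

1.45×10⁻⁹ M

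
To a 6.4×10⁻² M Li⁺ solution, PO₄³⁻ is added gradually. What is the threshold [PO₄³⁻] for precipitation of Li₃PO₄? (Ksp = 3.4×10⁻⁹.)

A salt starts to precipitate once the ion product Q reaches its Ksp.
Li₃PO₄(s) ⇌ 3 Li⁺(aq) + PO₄³⁻(aq)
Ksp = [Li⁺]^3[PO₄³⁻] = [PO₄³⁻](6.4×10⁻²)^3
[PO₄³⁻] = 3.4×10⁻⁹ / (6.4×10⁻²)^3 = 1.3×10⁻⁵
[PO₄³⁻] = 1.3×10⁻⁵ M

1.3×10⁻⁵ M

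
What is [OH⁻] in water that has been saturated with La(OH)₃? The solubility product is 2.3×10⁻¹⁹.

2.9×10⁻⁵ M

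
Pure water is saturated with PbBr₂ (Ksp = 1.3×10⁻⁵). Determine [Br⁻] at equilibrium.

3.0×10⁻² M

PbBr₂(s) ⇌ Pb²⁺(aq) + 2 Br⁻(aq)
Call the molar solubility s, so that [Pb²⁺] = s and [Br⁻] = 2s.
Ksp = [Pb²⁺][Br⁻]^2 = s · (2s)^2 = 4s^3 = 1.3×10⁻⁵
s = 1.5×10⁻² mol L⁻¹
[Br⁻] = 2s = 3.0×10⁻² mol L⁻¹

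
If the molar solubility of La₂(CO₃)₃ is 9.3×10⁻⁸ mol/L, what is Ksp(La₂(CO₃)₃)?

Ksp = 7.5×10⁻³⁴

La₂(CO₃)₃(s) ⇌ 2 La³⁺(aq) + 3 CO₃²⁻(aq)
Call the molar solubility s, so that [La³⁺] = 2s and [CO₃²⁻] = 3s.
Ksp = [La³⁺]^2[CO₃²⁻]^3 = (2s)^2 · (3s)^3 = 108s^5
Ksp = 108 × (9.3×10⁻⁸)^5 = 7.5×10⁻³⁴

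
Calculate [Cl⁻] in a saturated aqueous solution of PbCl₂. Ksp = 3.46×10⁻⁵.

4.11×10⁻² M

PbCl₂(s) ⇌ Pb²⁺(aq) + 2 Cl⁻(aq)
Call the molar solubility s, so that [Pb²⁺] = s and [Cl⁻] = 2s.
Ksp = [Pb²⁺][Cl⁻]^2 = s · (2s)^2 = 4s^3 = 3.46×10⁻⁵
s = 2.05×10⁻² M
[Cl⁻] = 2s = 4.11×10⁻² M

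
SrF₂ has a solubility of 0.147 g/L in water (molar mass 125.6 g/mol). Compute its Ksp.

Ksp = 6.41×10⁻⁹

Molar solubility s = (0.147 g/L) / (125.6 g/mol) = 1.1704×10⁻³ mol/L
SrF₂(s) ⇌ Sr²⁺(aq) + 2 F⁻(aq)
With molar solubility s: [Sr²⁺] = s, [F⁻] = 2s.
Ksp = [Sr²⁺][F⁻]^2 = s · (2s)^2 = 4s^3
Ksp = 4 × (1.1704×10⁻³)^3 = 6.41×10⁻⁹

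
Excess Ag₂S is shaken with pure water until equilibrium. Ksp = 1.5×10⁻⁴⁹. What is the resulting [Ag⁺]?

6.7×10⁻¹⁷ M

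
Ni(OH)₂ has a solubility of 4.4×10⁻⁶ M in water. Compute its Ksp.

Ni(OH)₂(s) ⇌ Ni²⁺(aq) + 2 OH⁻(aq)
With molar solubility s: [Ni²⁺] = s, [OH⁻] = 2s.
Ksp = [Ni²⁺][OH⁻]^2 = s · (2s)^2 = 4s^3
Ksp = 4 × (4.4×10⁻⁶)^3 = 3.4×10⁻¹⁶

Ksp = 3.4×10⁻¹⁶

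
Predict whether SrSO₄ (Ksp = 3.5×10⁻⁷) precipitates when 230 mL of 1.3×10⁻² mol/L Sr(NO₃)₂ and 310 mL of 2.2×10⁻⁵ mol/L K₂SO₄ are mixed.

Total volume after mixing = 230 + 310 = 540 mL.
[Sr²⁺] = (1.3×10⁻²)(230)/540 = 5.5×10⁻³ mol/L
[SO₄²⁻] = (2.2×10⁻⁵)(310)/540 = 1.3×10⁻⁵ mol/L
Q = [Sr²⁺][SO₄²⁻] = 7.0×10⁻⁸
Since Q (7.0×10⁻⁸) is less than Ksp (3.5×10⁻⁷), no SrSO₄ precipitates.

No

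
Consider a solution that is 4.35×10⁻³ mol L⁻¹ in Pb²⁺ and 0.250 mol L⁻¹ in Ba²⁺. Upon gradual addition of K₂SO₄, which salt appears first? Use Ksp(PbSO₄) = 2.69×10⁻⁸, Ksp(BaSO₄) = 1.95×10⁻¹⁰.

A salt starts to precipitate once the ion product Q reaches its Ksp.
For PbSO₄: [SO₄²⁻] = (Ksp/[Pb²⁺]) = 6.18×10⁻⁶ mol L⁻¹
For BaSO₄: [SO₄²⁻] = (Ksp/[Ba²⁺]) = 7.80×10⁻¹⁰ mol L⁻¹
Since BaSO₄ needs less SO₄²⁻ to reach saturation, it precipitates first.

BaSO₄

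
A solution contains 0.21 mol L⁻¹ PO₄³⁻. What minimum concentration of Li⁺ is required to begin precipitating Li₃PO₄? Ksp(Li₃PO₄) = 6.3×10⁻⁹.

The threshold for precipitation is Q = Ksp.
Li₃PO₄(s) ⇌ 3 Li⁺(aq) + PO₄³⁻(aq)
Ksp = [Li⁺]^3[PO₄³⁻] = [Li⁺]^3(0.21)
[Li⁺]^3 = 6.3×10⁻⁹ / (0.21) = 3.0×10⁻⁸
[Li⁺] = 3.1×10⁻³ mol L⁻¹

3.1×10⁻³ M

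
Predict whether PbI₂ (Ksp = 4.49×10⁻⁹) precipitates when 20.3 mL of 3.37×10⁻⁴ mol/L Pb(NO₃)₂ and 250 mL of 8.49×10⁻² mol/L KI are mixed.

Yes

Total volume after mixing = 20.3 + 250 = 270.3 mL.
[Pb²⁺] = (3.37×10⁻⁴)(20.3)/270.3 = 2.53×10⁻⁵ mol/L
[I⁻] = (8.49×10⁻²)(250)/270.3 = 7.85×10⁻² mol/L
Q = [Pb²⁺][I⁻]^2 = 1.56×10⁻⁷
Q = 1.56×10⁻⁷ > Ksp = 4.49×10⁻⁹, so the solution is supersaturated and PbI₂ precipitates.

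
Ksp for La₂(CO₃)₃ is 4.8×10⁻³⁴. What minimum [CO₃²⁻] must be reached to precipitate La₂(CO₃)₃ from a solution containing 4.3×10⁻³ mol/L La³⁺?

3.0×10⁻¹⁰ M

The threshold for precipitation is Q = Ksp.
La₂(CO₃)₃(s) ⇌ 2 La³⁺(aq) + 3 CO₃²⁻(aq)
Ksp = [La³⁺]^2[CO₃²⁻]^3 = [CO₃²⁻]^3(4.3×10⁻³)^2
[CO₃²⁻]^3 = 4.8×10⁻³⁴ / (4.3×10⁻³)^2 = 2.6×10⁻²⁹
[CO₃²⁻] = 3.0×10⁻¹⁰ mol/L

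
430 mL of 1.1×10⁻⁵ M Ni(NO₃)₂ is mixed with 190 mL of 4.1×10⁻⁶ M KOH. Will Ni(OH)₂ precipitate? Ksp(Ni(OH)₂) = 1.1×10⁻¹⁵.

The combined volume is 620 mL.
[Ni²⁺] = (1.1×10⁻⁵)(430)/620 = 7.6×10⁻⁶ M
[OH⁻] = (4.1×10⁻⁶)(190)/620 = 1.3×10⁻⁶ M
Q = [Ni²⁺][OH⁻]^2 = 1.2×10⁻¹⁷
Since Q (1.2×10⁻¹⁷) is less than Ksp (1.1×10⁻¹⁵), no Ni(OH)₂ precipitates.

No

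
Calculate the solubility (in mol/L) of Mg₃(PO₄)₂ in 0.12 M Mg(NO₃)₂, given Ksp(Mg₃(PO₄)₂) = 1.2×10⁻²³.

Mg₃(PO₄)₂(s) ⇌ 3 Mg²⁺(aq) + 2 PO₄³⁻(aq)
The solution already contains Mg²⁺ at 0.12 M. Let s be the molar solubility of Mg₃(PO₄)₂.
[Mg²⁺] ≈ 0.12 M (common ion dominates); [PO₄³⁻] = 2s.
Ksp = [Mg²⁺]^3[PO₄³⁻]^2 = (0.12)^3(2s)^2
(2s)^2 = 1.2×10⁻²³ / (0.12)^3 = 6.9×10⁻²¹
s = 4.2×10⁻¹¹ M

4.2×10⁻¹¹ M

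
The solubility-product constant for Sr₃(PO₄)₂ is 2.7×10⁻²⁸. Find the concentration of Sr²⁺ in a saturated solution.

Sr₃(PO₄)₂(s) ⇌ 3 Sr²⁺(aq) + 2 PO₄³⁻(aq)
For each mole of Sr₃(PO₄)₂ that dissolves per liter, [Sr²⁺] = 3s and [PO₄³⁻] = 2s; let s denote this solubility.
Ksp = [Sr²⁺]^3[PO₄³⁻]^2 = (3s)^3 · (2s)^2 = 108s^5 = 2.7×10⁻²⁸
s = 1.2×10⁻⁶ mol/L
[Sr²⁺] = 3s = 3.6×10⁻⁶ mol/L

3.6×10⁻⁶ M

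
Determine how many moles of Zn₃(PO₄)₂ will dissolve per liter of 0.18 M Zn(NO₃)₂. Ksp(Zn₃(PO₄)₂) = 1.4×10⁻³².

7.7×10⁻¹⁶ M

Zn₃(PO₄)₂(s) ⇌ 3 Zn²⁺(aq) + 2 PO₄³⁻(aq)
With Zn²⁺ already at 0.18 M and s small, take [Zn²⁺] ≈ 0.18 M and [PO₄³⁻] = 2s.
Ksp = [Zn²⁺]^3[PO₄³⁻]^2 = (0.18)^3(2s)^2
(2s)^2 = 1.4×10⁻³² / (0.18)^3 = 2.4×10⁻³⁰
s = 7.7×10⁻¹⁶ M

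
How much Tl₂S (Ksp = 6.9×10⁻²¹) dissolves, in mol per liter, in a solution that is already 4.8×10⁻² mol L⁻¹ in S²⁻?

Tl₂S(s) ⇌ 2 Tl⁺(aq) + S²⁻(aq)
S²⁻ is already present at 4.8×10⁻² mol L⁻¹. If s mol/L of Tl₂S dissolves, [Tl⁺] = 2s while [S²⁻] ≈ 4.8×10⁻² mol L⁻¹.
Ksp = [Tl⁺]^2[S²⁻] = (2s)^2(4.8×10⁻²)
(2s)^2 = 6.9×10⁻²¹ / (4.8×10⁻²) = 1.4×10⁻¹⁹
s = 1.9×10⁻¹⁰ mol L⁻¹

1.9×10⁻¹⁰ M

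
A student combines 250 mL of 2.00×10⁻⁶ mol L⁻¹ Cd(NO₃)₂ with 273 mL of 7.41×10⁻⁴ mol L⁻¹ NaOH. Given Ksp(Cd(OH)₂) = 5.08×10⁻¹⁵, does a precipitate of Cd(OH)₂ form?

Total volume after mixing = 250 + 273 = 523 mL.
[Cd²⁺] = (2.00×10⁻⁶)(250)/523 = 9.56×10⁻⁷ mol L⁻¹
[OH⁻] = (7.41×10⁻⁴)(273)/523 = 3.87×10⁻⁴ mol L⁻¹
Q = [Cd²⁺][OH⁻]^2 = 1.43×10⁻¹³
Since Q (1.43×10⁻¹³) exceeds Ksp (5.08×10⁻¹⁵), Cd(OH)₂ will precipitate.

Yes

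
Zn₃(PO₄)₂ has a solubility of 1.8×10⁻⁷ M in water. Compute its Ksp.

Ksp = 2.0×10⁻³²

Zn₃(PO₄)₂(s) ⇌ 3 Zn²⁺(aq) + 2 PO₄³⁻(aq)
With molar solubility s: [Zn²⁺] = 3s, [PO₄³⁻] = 2s.
Ksp = [Zn²⁺]^3[PO₄³⁻]^2 = (3s)^3 · (2s)^2 = 108s^5
Ksp = 108 × (1.8×10⁻⁷)^5 = 2.0×10⁻³²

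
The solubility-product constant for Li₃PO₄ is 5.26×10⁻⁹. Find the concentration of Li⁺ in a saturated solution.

1.12×10⁻² M

Li₃PO₄(s) ⇌ 3 Li⁺(aq) + PO₄³⁻(aq)
For each mole of Li₃PO₄ that dissolves per liter, [Li⁺] = 3s and [PO₄³⁻] = s; let s denote this solubility.
Ksp = [Li⁺]^3[PO₄³⁻] = (3s)^3 · s = 27s^4 = 5.26×10⁻⁹
s = 3.74×10⁻³ mol L⁻¹
[Li⁺] = 3s = 1.12×10⁻² mol L⁻¹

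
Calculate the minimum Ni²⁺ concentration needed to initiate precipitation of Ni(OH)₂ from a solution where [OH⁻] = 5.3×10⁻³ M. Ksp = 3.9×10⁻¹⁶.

1.4×10⁻¹¹ M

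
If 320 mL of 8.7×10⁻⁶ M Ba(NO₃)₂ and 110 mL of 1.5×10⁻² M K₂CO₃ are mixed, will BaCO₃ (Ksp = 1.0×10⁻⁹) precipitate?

Yes

The combined volume is 430 mL.
[Ba²⁺] = (8.7×10⁻⁶)(320)/430 = 6.5×10⁻⁶ M
[CO₃²⁻] = (1.5×10⁻²)(110)/430 = 3.8×10⁻³ M
Q = [Ba²⁺][CO₃²⁻] = 2.5×10⁻⁸
Q = 2.5×10⁻⁸ > Ksp = 1.0×10⁻⁹, so the solution is supersaturated and BaCO₃ precipitates.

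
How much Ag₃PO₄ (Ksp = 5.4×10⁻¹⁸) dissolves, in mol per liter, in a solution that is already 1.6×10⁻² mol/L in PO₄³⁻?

2.3×10⁻⁶ M

Ag₃PO₄(s) ⇌ 3 Ag⁺(aq) + PO₄³⁻(aq)
The solution already contains PO₄³⁻ at 1.6×10⁻² mol/L. Let s be the molar solubility of Ag₃PO₄.
[PO₄³⁻] ≈ 1.6×10⁻² mol/L (common ion dominates); [Ag⁺] = 3s.
Ksp = [Ag⁺]^3[PO₄³⁻] = (3s)^3(1.6×10⁻²)
(3s)^3 = 5.4×10⁻¹⁸ / (1.6×10⁻²) = 3.4×10⁻¹⁶
s = 2.3×10⁻⁶ mol/L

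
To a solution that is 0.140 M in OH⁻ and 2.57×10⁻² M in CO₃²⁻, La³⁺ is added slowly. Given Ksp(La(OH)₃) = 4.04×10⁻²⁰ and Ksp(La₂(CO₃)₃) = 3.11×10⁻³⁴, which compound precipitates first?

La(OH)₃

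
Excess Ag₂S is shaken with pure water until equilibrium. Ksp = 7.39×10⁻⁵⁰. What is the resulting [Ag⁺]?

5.29×10⁻¹⁷ M

Ag₂S(s) ⇌ 2 Ag⁺(aq) + S²⁻(aq)
With molar solubility s: [Ag⁺] = 2s, [S²⁻] = s.
Ksp = [Ag⁺]^2[S²⁻] = (2s)^2 · s = 4s^3 = 7.39×10⁻⁵⁰
s = 2.64×10⁻¹⁷ mol L⁻¹
[Ag⁺] = 2s = 5.29×10⁻¹⁷ mol L⁻¹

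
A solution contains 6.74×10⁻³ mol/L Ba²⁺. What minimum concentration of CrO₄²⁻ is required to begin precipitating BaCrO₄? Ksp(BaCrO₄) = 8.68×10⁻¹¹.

1.29×10⁻⁸ M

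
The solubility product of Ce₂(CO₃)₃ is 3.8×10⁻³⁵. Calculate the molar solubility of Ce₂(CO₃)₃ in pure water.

Ce₂(CO₃)₃(s) ⇌ 2 Ce³⁺(aq) + 3 CO₃²⁻(aq)
Call the molar solubility s, so that [Ce³⁺] = 2s and [CO₃²⁻] = 3s.
Ksp = [Ce³⁺]^2[CO₃²⁻]^3 = (2s)^2 · (3s)^3 = 108s^5
108s^5 = 3.8×10⁻³⁵  ⇒  s^5 = 3.5×10⁻³⁷
Taking the 5th root, s = 5.1×10⁻⁸ M.

5.1×10⁻⁸ M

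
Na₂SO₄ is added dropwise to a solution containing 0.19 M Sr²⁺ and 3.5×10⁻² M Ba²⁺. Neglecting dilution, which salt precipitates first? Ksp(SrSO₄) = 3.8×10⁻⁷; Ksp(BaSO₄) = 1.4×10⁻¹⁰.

Each salt precipitates once Q = Ksp for that salt.
For SrSO₄: [SO₄²⁻] = (Ksp/[Sr²⁺]) = 2.0×10⁻⁶ M
For BaSO₄: [SO₄²⁻] = (Ksp/[Ba²⁺]) = 4.0×10⁻⁹ M
BaSO₄ requires the lower [SO₄²⁻], so it precipitates first.

BaSO₄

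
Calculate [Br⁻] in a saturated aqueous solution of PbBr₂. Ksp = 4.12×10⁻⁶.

2.02×10⁻² M

PbBr₂(s) ⇌ Pb²⁺(aq) + 2 Br⁻(aq)
Call the molar solubility s, so that [Pb²⁺] = s and [Br⁻] = 2s.
Ksp = [Pb²⁺][Br⁻]^2 = s · (2s)^2 = 4s^3 = 4.12×10⁻⁶
s = 1.01×10⁻² M
[Br⁻] = 2s = 2.02×10⁻² M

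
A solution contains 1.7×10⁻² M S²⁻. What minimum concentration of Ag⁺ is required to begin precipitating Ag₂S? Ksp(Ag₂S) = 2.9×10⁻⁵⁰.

1.3×10⁻²⁴ M

Each salt precipitates once Q = Ksp for that salt.
Ag₂S(s) ⇌ 2 Ag⁺(aq) + S²⁻(aq)
Ksp = [Ag⁺]^2[S²⁻] = [Ag⁺]^2(1.7×10⁻²)
[Ag⁺]^2 = 2.9×10⁻⁵⁰ / (1.7×10⁻²) = 1.7×10⁻⁴⁸
[Ag⁺] = 1.3×10⁻²⁴ M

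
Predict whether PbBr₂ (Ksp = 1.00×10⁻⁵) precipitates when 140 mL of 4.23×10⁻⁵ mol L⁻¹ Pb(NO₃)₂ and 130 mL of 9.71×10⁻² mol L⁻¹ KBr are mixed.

Total volume after mixing = 140 + 130 = 270 mL.
[Pb²⁺] = (4.23×10⁻⁵)(140)/270 = 2.19×10⁻⁵ mol L⁻¹
[Br⁻] = (9.71×10⁻²)(130)/270 = 4.68×10⁻² mol L⁻¹
Q = [Pb²⁺][Br⁻]^2 = 4.79×10⁻⁸
Since Q (4.79×10⁻⁸) is less than Ksp (1.00×10⁻⁵), no PbBr₂ precipitates.

No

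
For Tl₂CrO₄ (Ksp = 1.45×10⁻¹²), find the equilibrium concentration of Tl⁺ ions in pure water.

1.43×10⁻⁴ M

Tl₂CrO₄(s) ⇌ 2 Tl⁺(aq) + CrO₄²⁻(aq)
Let s be the molar solubility. Then [Tl⁺] = 2s and [CrO₄²⁻] = s.
Ksp = [Tl⁺]^2[CrO₄²⁻] = (2s)^2 · s = 4s^3 = 1.45×10⁻¹²
s = 7.13×10⁻⁵ mol L⁻¹
[Tl⁺] = 2s = 1.43×10⁻⁴ mol L⁻¹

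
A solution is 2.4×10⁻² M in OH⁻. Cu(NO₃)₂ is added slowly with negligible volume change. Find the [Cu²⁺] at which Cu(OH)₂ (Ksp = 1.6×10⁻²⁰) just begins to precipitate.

Each salt precipitates once Q = Ksp for that salt.
Cu(OH)₂(s) ⇌ Cu²⁺(aq) + 2 OH⁻(aq)
Ksp = [Cu²⁺][OH⁻]^2 = [Cu²⁺](2.4×10⁻²)^2
[Cu²⁺] = 1.6×10⁻²⁰ / (2.4×10⁻²)^2 = 2.8×10⁻¹⁷
[Cu²⁺] = 2.8×10⁻¹⁷ M

2.8×10⁻¹⁷ M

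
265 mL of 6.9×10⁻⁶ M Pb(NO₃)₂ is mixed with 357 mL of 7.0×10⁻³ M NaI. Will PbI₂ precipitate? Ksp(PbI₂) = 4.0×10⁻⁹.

No

Total volume after mixing = 265 + 357 = 622 mL.
[Pb²⁺] = (6.9×10⁻⁶)(265)/622 = 2.9×10⁻⁶ M
[I⁻] = (7.0×10⁻³)(357)/622 = 4.0×10⁻³ M
Q = [Pb²⁺][I⁻]^2 = 4.7×10⁻¹¹
Q < Ksp (4.7×10⁻¹¹ vs 4.0×10⁻⁹); the solution remains unsaturated and no precipitate forms.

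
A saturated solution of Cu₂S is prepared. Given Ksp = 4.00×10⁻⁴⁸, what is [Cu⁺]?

Cu₂S(s) ⇌ 2 Cu⁺(aq) + S²⁻(aq)
Call the molar solubility s, so that [Cu⁺] = 2s and [S²⁻] = s.
Ksp = [Cu⁺]^2[S²⁻] = (2s)^2 · s = 4s^3 = 4.00×10⁻⁴⁸
s = 1.00×10⁻¹⁶ mol/L
[Cu⁺] = 2s = 2.00×10⁻¹⁶ mol/L

2.00×10⁻¹⁶ M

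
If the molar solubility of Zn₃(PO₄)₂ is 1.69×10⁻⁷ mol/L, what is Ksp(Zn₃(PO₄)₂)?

Ksp = 1.49×10⁻³²

Zn₃(PO₄)₂(s) ⇌ 3 Zn²⁺(aq) + 2 PO₄³⁻(aq)
With molar solubility s: [Zn²⁺] = 3s, [PO₄³⁻] = 2s.
Ksp = [Zn²⁺]^3[PO₄³⁻]^2 = (3s)^3 · (2s)^2 = 108s^5
Ksp = 108 × (1.69×10⁻⁷)^5 = 1.49×10⁻³²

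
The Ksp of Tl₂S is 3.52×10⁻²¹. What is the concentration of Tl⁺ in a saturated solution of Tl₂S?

Tl₂S(s) ⇌ 2 Tl⁺(aq) + S²⁻(aq)
With molar solubility s: [Tl⁺] = 2s, [S²⁻] = s.
Ksp = [Tl⁺]^2[S²⁻] = (2s)^2 · s = 4s^3 = 3.52×10⁻²¹
s = 9.58×10⁻⁸ mol L⁻¹
[Tl⁺] = 2s = 1.92×10⁻⁷ mol L⁻¹

1.92×10⁻⁷ M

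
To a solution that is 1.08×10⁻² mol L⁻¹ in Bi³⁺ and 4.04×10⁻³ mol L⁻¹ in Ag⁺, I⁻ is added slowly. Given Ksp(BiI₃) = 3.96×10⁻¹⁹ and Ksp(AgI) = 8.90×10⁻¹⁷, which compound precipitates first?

The threshold for precipitation is Q = Ksp.
For BiI₃: [I⁻] = (Ksp/[Bi³⁺])^(1/3) = 3.32×10⁻⁶ mol L⁻¹
For AgI: [I⁻] = (Ksp/[Ag⁺]) = 2.20×10⁻¹⁴ mol L⁻¹
The smaller threshold [I⁻] is reached first, so AgI precipitates first.

AgI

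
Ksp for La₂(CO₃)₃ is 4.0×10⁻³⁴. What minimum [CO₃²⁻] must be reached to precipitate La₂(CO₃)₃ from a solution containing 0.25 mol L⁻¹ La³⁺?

A salt starts to precipitate once the ion product Q reaches its Ksp.
La₂(CO₃)₃(s) ⇌ 2 La³⁺(aq) + 3 CO₃²⁻(aq)
Ksp = [La³⁺]^2[CO₃²⁻]^3 = [CO₃²⁻]^3(0.25)^2
[CO₃²⁻]^3 = 4.0×10⁻³⁴ / (0.25)^2 = 6.4×10⁻³³
[CO₃²⁻] = 1.9×10⁻¹¹ mol L⁻¹

1.9×10⁻¹¹ M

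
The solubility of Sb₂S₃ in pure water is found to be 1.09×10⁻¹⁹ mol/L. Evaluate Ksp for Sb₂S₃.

Sb₂S₃(s) ⇌ 2 Sb³⁺(aq) + 3 S²⁻(aq)
For each mole of Sb₂S₃ that dissolves per liter, [Sb³⁺] = 2s and [S²⁻] = 3s; let s denote this solubility.
Ksp = [Sb³⁺]^2[S²⁻]^3 = (2s)^2 · (3s)^3 = 108s^5
Ksp = 108 × (1.09×10⁻¹⁹)^5 = 1.66×10⁻⁹³

Ksp = 1.66×10⁻⁹³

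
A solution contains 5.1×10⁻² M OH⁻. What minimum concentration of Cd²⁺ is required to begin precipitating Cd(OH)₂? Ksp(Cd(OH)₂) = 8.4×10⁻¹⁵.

3.2×10⁻¹² M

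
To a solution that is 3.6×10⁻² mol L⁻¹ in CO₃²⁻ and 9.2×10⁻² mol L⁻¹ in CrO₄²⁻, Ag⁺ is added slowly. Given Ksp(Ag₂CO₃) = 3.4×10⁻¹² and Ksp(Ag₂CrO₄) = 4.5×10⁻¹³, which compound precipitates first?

Precipitation begins when Q = Ksp.
For Ag₂CO₃: [Ag⁺] = (Ksp/[CO₃²⁻])^(1/2) = 9.7×10⁻⁶ mol L⁻¹
For Ag₂CrO₄: [Ag⁺] = (Ksp/[CrO₄²⁻])^(1/2) = 2.2×10⁻⁶ mol L⁻¹
Ag₂CrO₄ requires the lower [Ag⁺], so it precipitates first.

Ag₂CrO₄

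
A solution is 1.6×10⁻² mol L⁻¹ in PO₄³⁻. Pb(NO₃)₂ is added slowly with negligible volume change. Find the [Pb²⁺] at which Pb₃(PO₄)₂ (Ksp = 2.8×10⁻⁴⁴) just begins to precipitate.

4.8×10⁻¹⁴ M

Precipitation begins when Q = Ksp.
Pb₃(PO₄)₂(s) ⇌ 3 Pb²⁺(aq) + 2 PO₄³⁻(aq)
Ksp = [Pb²⁺]^3[PO₄³⁻]^2 = [Pb²⁺]^3(1.6×10⁻²)^2
[Pb²⁺]^3 = 2.8×10⁻⁴⁴ / (1.6×10⁻²)^2 = 1.1×10⁻⁴⁰
[Pb²⁺] = 4.8×10⁻¹⁴ mol L⁻¹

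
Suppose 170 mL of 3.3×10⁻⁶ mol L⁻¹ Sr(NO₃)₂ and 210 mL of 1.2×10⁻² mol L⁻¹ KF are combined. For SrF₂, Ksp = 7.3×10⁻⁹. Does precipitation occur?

After mixing, V = 170 mL + 210 mL = 380 mL.
[Sr²⁺] = (3.3×10⁻⁶)(170)/380 = 1.5×10⁻⁶ mol L⁻¹
[F⁻] = (1.2×10⁻²)(210)/380 = 6.6×10⁻³ mol L⁻¹
Q = [Sr²⁺][F⁻]^2 = 6.5×10⁻¹¹
Q < Ksp (6.5×10⁻¹¹ vs 7.3×10⁻⁹); the solution remains unsaturated and no precipitate forms.

No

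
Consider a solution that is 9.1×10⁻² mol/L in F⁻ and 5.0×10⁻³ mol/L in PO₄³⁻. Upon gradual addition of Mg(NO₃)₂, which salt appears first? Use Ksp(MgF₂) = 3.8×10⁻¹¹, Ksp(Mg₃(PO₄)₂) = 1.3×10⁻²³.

MgF₂

A salt starts to precipitate once the ion product Q reaches its Ksp.
For MgF₂: [Mg²⁺] = (Ksp/[F⁻]^2) = 4.6×10⁻⁹ mol/L
For Mg₃(PO₄)₂: [Mg²⁺] = (Ksp/[PO₄³⁻]^2)^(1/3) = 8.0×10⁻⁷ mol/L
The smaller threshold [Mg²⁺] is reached first, so MgF₂ precipitates first.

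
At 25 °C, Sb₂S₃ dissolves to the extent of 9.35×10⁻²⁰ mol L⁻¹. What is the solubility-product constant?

Ksp = 7.72×10⁻⁹⁴

Sb₂S₃(s) ⇌ 2 Sb³⁺(aq) + 3 S²⁻(aq)
Let s be the molar solubility. Then [Sb³⁺] = 2s and [S²⁻] = 3s.
Ksp = [Sb³⁺]^2[S²⁻]^3 = (2s)^2 · (3s)^3 = 108s^5
Ksp = 108 × (9.35×10⁻²⁰)^5 = 7.72×10⁻⁹⁴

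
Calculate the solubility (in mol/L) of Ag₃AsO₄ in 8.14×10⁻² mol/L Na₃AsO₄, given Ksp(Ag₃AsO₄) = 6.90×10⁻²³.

3.15×10⁻⁸ M

Ag₃AsO₄(s) ⇌ 3 Ag⁺(aq) + AsO₄³⁻(aq)
The solution already contains AsO₄³⁻ at 8.14×10⁻² mol/L. Let s be the molar solubility of Ag₃AsO₄.
[AsO₄³⁻] ≈ 8.14×10⁻² mol/L (common ion dominates); [Ag⁺] = 3s.
Ksp = [Ag⁺]^3[AsO₄³⁻] = (3s)^3(8.14×10⁻²)
(3s)^3 = 6.90×10⁻²³ / (8.14×10⁻²) = 8.48×10⁻²²
s = 3.15×10⁻⁸ mol/L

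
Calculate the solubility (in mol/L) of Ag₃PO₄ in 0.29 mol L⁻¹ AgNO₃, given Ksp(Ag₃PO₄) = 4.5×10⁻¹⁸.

Ag₃PO₄(s) ⇌ 3 Ag⁺(aq) + PO₄³⁻(aq)
The solution already contains Ag⁺ at 0.29 mol L⁻¹. Let s be the molar solubility of Ag₃PO₄.
[Ag⁺] ≈ 0.29 mol L⁻¹ (common ion dominates); [PO₄³⁻] = s.
Ksp = [Ag⁺]^3[PO₄³⁻] = (0.29)^3s
s = 4.5×10⁻¹⁸ / (0.29)^3 = 1.8×10⁻¹⁶
s = 1.8×10⁻¹⁶ mol L⁻¹

1.8×10⁻¹⁶ M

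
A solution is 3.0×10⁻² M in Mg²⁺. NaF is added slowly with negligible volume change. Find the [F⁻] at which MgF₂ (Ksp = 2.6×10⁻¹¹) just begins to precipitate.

2.9×10⁻⁵ M

Each salt precipitates once Q = Ksp for that salt.
MgF₂(s) ⇌ Mg²⁺(aq) + 2 F⁻(aq)
Ksp = [Mg²⁺][F⁻]^2 = [F⁻]^2(3.0×10⁻²)
[F⁻]^2 = 2.6×10⁻¹¹ / (3.0×10⁻²) = 8.7×10⁻¹⁰
[F⁻] = 2.9×10⁻⁵ M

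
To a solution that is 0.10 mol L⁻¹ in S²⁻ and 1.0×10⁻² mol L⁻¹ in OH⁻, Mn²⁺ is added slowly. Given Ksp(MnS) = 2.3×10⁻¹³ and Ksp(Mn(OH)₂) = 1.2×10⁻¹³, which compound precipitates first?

MnS

A salt starts to precipitate once the ion product Q reaches its Ksp.
For MnS: [Mn²⁺] = (Ksp/[S²⁻]) = 2.3×10⁻¹² mol L⁻¹
For Mn(OH)₂: [Mn²⁺] = (Ksp/[OH⁻]^2) = 1.2×10⁻⁹ mol L⁻¹
The smaller threshold [Mn²⁺] is reached first, so MnS precipitates first.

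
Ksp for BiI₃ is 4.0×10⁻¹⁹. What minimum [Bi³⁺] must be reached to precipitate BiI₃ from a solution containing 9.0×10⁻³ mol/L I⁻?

5.5×10⁻¹³ M

A salt starts to precipitate once the ion product Q reaches its Ksp.
BiI₃(s) ⇌ Bi³⁺(aq) + 3 I⁻(aq)
Ksp = [Bi³⁺][I⁻]^3 = [Bi³⁺](9.0×10⁻³)^3
[Bi³⁺] = 4.0×10⁻¹⁹ / (9.0×10⁻³)^3 = 5.5×10⁻¹³
[Bi³⁺] = 5.5×10⁻¹³ mol/L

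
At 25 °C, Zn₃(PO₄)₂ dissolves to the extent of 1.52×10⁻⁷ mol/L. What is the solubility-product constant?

Ksp = 8.76×10⁻³³

Zn₃(PO₄)₂(s) ⇌ 3 Zn²⁺(aq) + 2 PO₄³⁻(aq)
Call the molar solubility s, so that [Zn²⁺] = 3s and [PO₄³⁻] = 2s.
Ksp = [Zn²⁺]^3[PO₄³⁻]^2 = (3s)^3 · (2s)^2 = 108s^5
Ksp = 108 × (1.52×10⁻⁷)^5 = 8.76×10⁻³³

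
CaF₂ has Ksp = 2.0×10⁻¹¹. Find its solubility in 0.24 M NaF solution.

3.5×10⁻¹⁰ M

CaF₂(s) ⇌ Ca²⁺(aq) + 2 F⁻(aq)
With F⁻ already at 0.24 M and s small, take [F⁻] ≈ 0.24 M and [Ca²⁺] = s.
Ksp = [Ca²⁺][F⁻]^2 = s(0.24)^2
s = 2.0×10⁻¹¹ / (0.24)^2 = 3.5×10⁻¹⁰
s = 3.5×10⁻¹⁰ M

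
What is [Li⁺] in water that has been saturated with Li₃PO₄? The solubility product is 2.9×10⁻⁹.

9.7×10⁻³ M

Li₃PO₄(s) ⇌ 3 Li⁺(aq) + PO₄³⁻(aq)
For each mole of Li₃PO₄ that dissolves per liter, [Li⁺] = 3s and [PO₄³⁻] = s; let s denote this solubility.
Ksp = [Li⁺]^3[PO₄³⁻] = (3s)^3 · s = 27s^4 = 2.9×10⁻⁹
s = 3.2×10⁻³ mol/L
[Li⁺] = 3s = 9.7×10⁻³ mol/L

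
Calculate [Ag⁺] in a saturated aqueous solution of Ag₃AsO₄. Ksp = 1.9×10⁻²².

Ag₃AsO₄(s) ⇌ 3 Ag⁺(aq) + AsO₄³⁻(aq)
Let s be the molar solubility. Then [Ag⁺] = 3s and [AsO₄³⁻] = s.
Ksp = [Ag⁺]^3[AsO₄³⁻] = (3s)^3 · s = 27s^4 = 1.9×10⁻²²
s = 1.6×10⁻⁶ mol/L
[Ag⁺] = 3s = 4.9×10⁻⁶ mol/L

4.9×10⁻⁶ M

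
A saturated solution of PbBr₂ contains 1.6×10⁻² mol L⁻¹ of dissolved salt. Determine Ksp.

Ksp = 1.6×10⁻⁵

PbBr₂(s) ⇌ Pb²⁺(aq) + 2 Br⁻(aq)
For each mole of PbBr₂ that dissolves per liter, [Pb²⁺] = s and [Br⁻] = 2s; let s denote this solubility.
Ksp = [Pb²⁺][Br⁻]^2 = s · (2s)^2 = 4s^3
Ksp = 4 × (1.6×10⁻²)^3 = 1.6×10⁻⁵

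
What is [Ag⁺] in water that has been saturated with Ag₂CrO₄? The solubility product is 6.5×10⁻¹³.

1.1×10⁻⁴ M

Ag₂CrO₄(s) ⇌ 2 Ag⁺(aq) + CrO₄²⁻(aq)
If s mol/L of Ag₂CrO₄ dissolves, [Ag⁺] = 2s and [CrO₄²⁻] = s.
Ksp = [Ag⁺]^2[CrO₄²⁻] = (2s)^2 · s = 4s^3 = 6.5×10⁻¹³
s = 5.5×10⁻⁵ mol L⁻¹
[Ag⁺] = 2s = 1.1×10⁻⁴ mol L⁻¹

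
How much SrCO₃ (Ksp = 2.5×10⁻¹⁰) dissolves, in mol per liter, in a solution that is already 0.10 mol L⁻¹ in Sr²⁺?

SrCO₃(s) ⇌ Sr²⁺(aq) + CO₃²⁻(aq)
Let s be the solubility of SrCO₃ here. The common ion gives [Sr²⁺] ≈ 0.10 mol L⁻¹, and [CO₃²⁻] = s.
Ksp = [Sr²⁺][CO₃²⁻] = (0.10)s
s = 2.5×10⁻¹⁰ / (0.10) = 2.5×10⁻⁹
s = 2.5×10⁻⁹ mol L⁻¹

2.5×10⁻⁹ M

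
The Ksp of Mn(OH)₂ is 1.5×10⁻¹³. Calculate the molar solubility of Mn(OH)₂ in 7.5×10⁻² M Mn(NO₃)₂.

Mn(OH)₂(s) ⇌ Mn²⁺(aq) + 2 OH⁻(aq)
The solution already contains Mn²⁺ at 7.5×10⁻² M. Let s be the molar solubility of Mn(OH)₂.
[Mn²⁺] ≈ 7.5×10⁻² M (common ion dominates); [OH⁻] = 2s.
Ksp = [Mn²⁺][OH⁻]^2 = (7.5×10⁻²)(2s)^2
(2s)^2 = 1.5×10⁻¹³ / (7.5×10⁻²) = 2.0×10⁻¹²
s = 7.1×10⁻⁷ M

7.1×10⁻⁷ M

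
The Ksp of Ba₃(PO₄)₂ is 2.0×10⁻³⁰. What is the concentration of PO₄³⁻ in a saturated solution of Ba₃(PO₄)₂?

9.0×10⁻⁷ M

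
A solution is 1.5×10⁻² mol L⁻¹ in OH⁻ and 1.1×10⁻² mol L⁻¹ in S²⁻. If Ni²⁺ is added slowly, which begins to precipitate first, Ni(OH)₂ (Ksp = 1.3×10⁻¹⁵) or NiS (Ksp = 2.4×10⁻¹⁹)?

NiS

Precipitation begins when Q = Ksp.
For Ni(OH)₂: [Ni²⁺] = (Ksp/[OH⁻]^2) = 5.8×10⁻¹² mol L⁻¹
For NiS: [Ni²⁺] = (Ksp/[S²⁻]) = 2.2×10⁻¹⁷ mol L⁻¹
Since NiS needs less Ni²⁺ to reach saturation, it precipitates first.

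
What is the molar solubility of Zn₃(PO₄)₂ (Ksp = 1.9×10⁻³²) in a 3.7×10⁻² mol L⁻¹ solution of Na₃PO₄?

Zn₃(PO₄)₂(s) ⇌ 3 Zn²⁺(aq) + 2 PO₄³⁻(aq)
The solution already contains PO₄³⁻ at 3.7×10⁻² mol L⁻¹. Let s be the molar solubility of Zn₃(PO₄)₂.
[PO₄³⁻] ≈ 3.7×10⁻² mol L⁻¹ (common ion dominates); [Zn²⁺] = 3s.
Ksp = [Zn²⁺]^3[PO₄³⁻]^2 = (3s)^3(3.7×10⁻²)^2
(3s)^3 = 1.9×10⁻³² / (3.7×10⁻²)^2 = 1.4×10⁻²⁹
s = 8.0×10⁻¹¹ mol L⁻¹

8.0×10⁻¹¹ M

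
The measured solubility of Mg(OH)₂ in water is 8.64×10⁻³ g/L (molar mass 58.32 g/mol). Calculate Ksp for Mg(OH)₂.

Convert to molarity: s = 8.64×10⁻³ / 58.32 = 1.4815×10⁻⁴ mol/L
Mg(OH)₂(s) ⇌ Mg²⁺(aq) + 2 OH⁻(aq)
Call the molar solubility s, so that [Mg²⁺] = s and [OH⁻] = 2s.
Ksp = [Mg²⁺][OH⁻]^2 = s · (2s)^2 = 4s^3
Ksp = 4 × (1.4815×10⁻⁴)^3 = 1.30×10⁻¹¹

Ksp = 1.30×10⁻¹¹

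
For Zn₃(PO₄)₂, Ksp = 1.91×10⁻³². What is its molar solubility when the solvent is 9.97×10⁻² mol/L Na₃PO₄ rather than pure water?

Zn₃(PO₄)₂(s) ⇌ 3 Zn²⁺(aq) + 2 PO₄³⁻(aq)
PO₄³⁻ is already present at 9.97×10⁻² mol/L. If s mol/L of Zn₃(PO₄)₂ dissolves, [Zn²⁺] = 3s while [PO₄³⁻] ≈ 9.97×10⁻² mol/L.
Ksp = [Zn²⁺]^3[PO₄³⁻]^2 = (3s)^3(9.97×10⁻²)^2
(3s)^3 = 1.91×10⁻³² / (9.97×10⁻²)^2 = 1.92×10⁻³⁰
s = 4.14×10⁻¹¹ mol/L

4.14×10⁻¹¹ M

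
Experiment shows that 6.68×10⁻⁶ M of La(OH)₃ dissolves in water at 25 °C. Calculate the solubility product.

La(OH)₃(s) ⇌ La³⁺(aq) + 3 OH⁻(aq)
For each mole of La(OH)₃ that dissolves per liter, [La³⁺] = s and [OH⁻] = 3s; let s denote this solubility.
Ksp = [La³⁺][OH⁻]^3 = s · (3s)^3 = 27s^4
Ksp = 27 × (6.68×10⁻⁶)^4 = 5.38×10⁻²⁰

Ksp = 5.38×10⁻²⁰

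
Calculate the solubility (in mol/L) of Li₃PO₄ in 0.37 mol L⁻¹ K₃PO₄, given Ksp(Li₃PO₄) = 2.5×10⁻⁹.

Li₃PO₄(s) ⇌ 3 Li⁺(aq) + PO₄³⁻(aq)
PO₄³⁻ is already present at 0.37 mol L⁻¹. If s mol/L of Li₃PO₄ dissolves, [Li⁺] = 3s while [PO₄³⁻] ≈ 0.37 mol L⁻¹.
Ksp = [Li⁺]^3[PO₄³⁻] = (3s)^3(0.37)
(3s)^3 = 2.5×10⁻⁹ / (0.37) = 6.8×10⁻⁹
s = 6.3×10⁻⁴ mol L⁻¹

6.3×10⁻⁴ M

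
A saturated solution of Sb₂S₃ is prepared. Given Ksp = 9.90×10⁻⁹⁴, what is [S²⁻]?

2.95×10⁻¹⁹ M

Sb₂S₃(s) ⇌ 2 Sb³⁺(aq) + 3 S²⁻(aq)
If s mol/L of Sb₂S₃ dissolves, [Sb³⁺] = 2s and [S²⁻] = 3s.
Ksp = [Sb³⁺]^2[S²⁻]^3 = (2s)^2 · (3s)^3 = 108s^5 = 9.90×10⁻⁹⁴
s = 9.83×10⁻²⁰ mol/L
[S²⁻] = 3s = 2.95×10⁻¹⁹ mol/L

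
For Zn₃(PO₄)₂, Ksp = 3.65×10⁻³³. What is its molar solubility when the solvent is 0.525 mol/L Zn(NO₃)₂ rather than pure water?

7.94×10⁻¹⁷ M

Zn₃(PO₄)₂(s) ⇌ 3 Zn²⁺(aq) + 2 PO₄³⁻(aq)
The solution already contains Zn²⁺ at 0.525 mol/L. Let s be the molar solubility of Zn₃(PO₄)₂.
[Zn²⁺] ≈ 0.525 mol/L (common ion dominates); [PO₄³⁻] = 2s.
Ksp = [Zn²⁺]^3[PO₄³⁻]^2 = (0.525)^3(2s)^2
(2s)^2 = 3.65×10⁻³³ / (0.525)^3 = 2.52×10⁻³²
s = 7.94×10⁻¹⁷ mol/L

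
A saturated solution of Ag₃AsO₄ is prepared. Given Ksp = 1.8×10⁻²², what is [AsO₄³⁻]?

1.6×10⁻⁶ M

Ag₃AsO₄(s) ⇌ 3 Ag⁺(aq) + AsO₄³⁻(aq)
Let s be the molar solubility. Then [Ag⁺] = 3s and [AsO₄³⁻] = s.
Ksp = [Ag⁺]^3[AsO₄³⁻] = (3s)^3 · s = 27s^4 = 1.8×10⁻²²
s = 1.6×10⁻⁶ mol L⁻¹
[AsO₄³⁻] = s = 1.6×10⁻⁶ mol L⁻¹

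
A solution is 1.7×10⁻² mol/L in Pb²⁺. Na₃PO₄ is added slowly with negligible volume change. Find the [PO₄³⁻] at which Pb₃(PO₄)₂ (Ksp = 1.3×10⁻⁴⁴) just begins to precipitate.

Each salt precipitates once Q = Ksp for that salt.
Pb₃(PO₄)₂(s) ⇌ 3 Pb²⁺(aq) + 2 PO₄³⁻(aq)
Ksp = [Pb²⁺]^3[PO₄³⁻]^2 = [PO₄³⁻]^2(1.7×10⁻²)^3
[PO₄³⁻]^2 = 1.3×10⁻⁴⁴ / (1.7×10⁻²)^3 = 2.6×10⁻³⁹
[PO₄³⁻] = 5.1×10⁻²⁰ mol/L

5.1×10⁻²⁰ M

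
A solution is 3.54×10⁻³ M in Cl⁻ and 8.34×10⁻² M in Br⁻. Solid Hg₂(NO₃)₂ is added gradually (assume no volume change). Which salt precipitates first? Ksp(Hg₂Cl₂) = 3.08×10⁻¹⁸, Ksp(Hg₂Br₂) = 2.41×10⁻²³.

Hg₂Br₂

The threshold for precipitation is Q = Ksp.
For Hg₂Cl₂: [Hg₂²⁺] = (Ksp/[Cl⁻]^2) = 2.46×10⁻¹³ M
For Hg₂Br₂: [Hg₂²⁺] = (Ksp/[Br⁻]^2) = 3.46×10⁻²¹ M
The smaller threshold [Hg₂²⁺] is reached first, so Hg₂Br₂ precipitates first.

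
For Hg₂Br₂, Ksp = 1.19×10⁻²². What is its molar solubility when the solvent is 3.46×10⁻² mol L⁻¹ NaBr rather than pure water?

9.94×10⁻²⁰ M

Hg₂Br₂(s) ⇌ Hg₂²⁺(aq) + 2 Br⁻(aq)
Let s be the solubility of Hg₂Br₂ here. The common ion gives [Br⁻] ≈ 3.46×10⁻² mol L⁻¹, and [Hg₂²⁺] = s.
Ksp = [Hg₂²⁺][Br⁻]^2 = s(3.46×10⁻²)^2
s = 1.19×10⁻²² / (3.46×10⁻²)^2 = 9.94×10⁻²⁰
s = 9.94×10⁻²⁰ mol L⁻¹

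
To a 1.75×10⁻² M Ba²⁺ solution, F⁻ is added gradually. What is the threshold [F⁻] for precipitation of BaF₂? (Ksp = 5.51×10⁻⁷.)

The threshold for precipitation is Q = Ksp.
BaF₂(s) ⇌ Ba²⁺(aq) + 2 F⁻(aq)
Ksp = [Ba²⁺][F⁻]^2 = [F⁻]^2(1.75×10⁻²)
[F⁻]^2 = 5.51×10⁻⁷ / (1.75×10⁻²) = 3.15×10⁻⁵
[F⁻] = 5.61×10⁻³ M

5.61×10⁻³ M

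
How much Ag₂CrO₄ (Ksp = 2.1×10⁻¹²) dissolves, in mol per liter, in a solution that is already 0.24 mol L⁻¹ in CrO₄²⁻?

Ag₂CrO₄(s) ⇌ 2 Ag⁺(aq) + CrO₄²⁻(aq)
Let s be the solubility of Ag₂CrO₄ here. The common ion gives [CrO₄²⁻] ≈ 0.24 mol L⁻¹, and [Ag⁺] = 2s.
Ksp = [Ag⁺]^2[CrO₄²⁻] = (2s)^2(0.24)
(2s)^2 = 2.1×10⁻¹² / (0.24) = 8.8×10⁻¹²
s = 1.5×10⁻⁶ mol L⁻¹

1.5×10⁻⁶ M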